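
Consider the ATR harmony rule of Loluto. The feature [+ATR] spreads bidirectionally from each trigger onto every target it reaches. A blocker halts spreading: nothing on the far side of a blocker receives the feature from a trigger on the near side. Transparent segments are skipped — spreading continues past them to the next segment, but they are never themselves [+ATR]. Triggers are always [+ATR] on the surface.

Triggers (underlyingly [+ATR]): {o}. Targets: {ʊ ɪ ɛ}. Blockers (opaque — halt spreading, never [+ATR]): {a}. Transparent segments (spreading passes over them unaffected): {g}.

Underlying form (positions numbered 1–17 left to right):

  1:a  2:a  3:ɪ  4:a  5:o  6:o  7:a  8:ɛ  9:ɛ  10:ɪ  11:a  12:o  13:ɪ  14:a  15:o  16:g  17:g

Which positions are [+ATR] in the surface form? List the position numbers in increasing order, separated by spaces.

5 6 12 13 15

From /o/ at 5 rightward: 6 /o/ is itself a trigger — this domain ends here.
From /o/ at 5 leftward: 4 /a/ blocks.
From /o/ at 6 rightward: 7 /a/ blocks.
From /o/ at 6 leftward: 5 /o/ is itself a trigger — this domain ends here.
From /o/ at 12 rightward: 13 /ɪ/ → [+ATR]; 14 /a/ blocks.
From /o/ at 12 leftward: 11 /a/ blocks.
From /o/ at 15 rightward: 16 /g/ transparent; 17 /g/ transparent; word edge.
From /o/ at 15 leftward: 14 /a/ blocks.
Targets with no active source: positions 3 8 9 10 stay [-ATR].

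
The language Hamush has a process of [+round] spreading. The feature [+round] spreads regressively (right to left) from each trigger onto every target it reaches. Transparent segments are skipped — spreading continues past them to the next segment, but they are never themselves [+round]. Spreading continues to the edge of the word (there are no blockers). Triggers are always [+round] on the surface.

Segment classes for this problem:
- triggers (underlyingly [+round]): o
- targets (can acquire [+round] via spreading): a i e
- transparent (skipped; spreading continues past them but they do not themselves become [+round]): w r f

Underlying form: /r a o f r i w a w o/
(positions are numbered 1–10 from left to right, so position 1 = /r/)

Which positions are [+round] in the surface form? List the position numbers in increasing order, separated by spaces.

2 3 6 8 10

From /o/ at 3 leftward: 2 /a/ → [+round]; 1 /r/ transparent; word edge.
From /o/ at 10 leftward: 9 /w/ transparent; 8 /a/ → [+round]; 7 /w/ transparent; 6 /i/ → [+round]; 5 /r/ transparent; 4 /f/ transparent; 3 /o/ is itself a trigger — this domain ends here.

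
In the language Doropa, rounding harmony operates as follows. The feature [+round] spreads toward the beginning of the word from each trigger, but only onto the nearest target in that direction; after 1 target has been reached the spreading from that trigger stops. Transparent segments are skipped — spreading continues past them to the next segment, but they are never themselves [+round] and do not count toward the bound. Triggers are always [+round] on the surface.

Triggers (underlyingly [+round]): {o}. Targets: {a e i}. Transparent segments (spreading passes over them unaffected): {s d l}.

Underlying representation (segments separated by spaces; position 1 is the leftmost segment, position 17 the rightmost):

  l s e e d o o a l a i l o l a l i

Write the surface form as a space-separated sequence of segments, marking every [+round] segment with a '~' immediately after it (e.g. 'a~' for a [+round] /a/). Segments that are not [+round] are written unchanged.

l s e e~ d o~ o~ a l a i~ l o~ l a l i

From /o/ at 6 leftward: 5 /d/ transparent; 4 /e/ → [+round]; bound reached.
From /o/ at 7 leftward: 6 /o/ is itself a trigger — this domain ends here.
From /o/ at 13 leftward: 12 /l/ transparent; 11 /i/ → [+round]; bound reached.
Targets with no active source: positions 3 8 10 15 17 stay [-round].
[+round] positions on the surface: 4 6 7 11 13.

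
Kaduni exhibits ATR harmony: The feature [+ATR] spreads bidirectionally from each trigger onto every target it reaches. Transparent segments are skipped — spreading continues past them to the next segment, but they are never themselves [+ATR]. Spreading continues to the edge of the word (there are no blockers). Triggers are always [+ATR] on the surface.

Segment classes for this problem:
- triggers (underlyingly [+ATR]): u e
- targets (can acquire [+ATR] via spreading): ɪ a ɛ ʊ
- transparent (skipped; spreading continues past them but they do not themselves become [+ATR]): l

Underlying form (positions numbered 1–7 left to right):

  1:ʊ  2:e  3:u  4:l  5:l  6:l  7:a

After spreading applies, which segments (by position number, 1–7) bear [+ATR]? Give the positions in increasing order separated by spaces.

From /e/ at 2 rightward: 3 /u/ is itself a trigger — this domain ends here.
From /e/ at 2 leftward: 1 /ʊ/ → [+ATR]; word edge.
From /u/ at 3 rightward: 4 /l/ transparent; 5 /l/ transparent; 6 /l/ transparent; 7 /a/ → [+ATR]; word edge.
From /u/ at 3 leftward: 2 /e/ is itself a trigger — this domain ends here.

1 2 3 7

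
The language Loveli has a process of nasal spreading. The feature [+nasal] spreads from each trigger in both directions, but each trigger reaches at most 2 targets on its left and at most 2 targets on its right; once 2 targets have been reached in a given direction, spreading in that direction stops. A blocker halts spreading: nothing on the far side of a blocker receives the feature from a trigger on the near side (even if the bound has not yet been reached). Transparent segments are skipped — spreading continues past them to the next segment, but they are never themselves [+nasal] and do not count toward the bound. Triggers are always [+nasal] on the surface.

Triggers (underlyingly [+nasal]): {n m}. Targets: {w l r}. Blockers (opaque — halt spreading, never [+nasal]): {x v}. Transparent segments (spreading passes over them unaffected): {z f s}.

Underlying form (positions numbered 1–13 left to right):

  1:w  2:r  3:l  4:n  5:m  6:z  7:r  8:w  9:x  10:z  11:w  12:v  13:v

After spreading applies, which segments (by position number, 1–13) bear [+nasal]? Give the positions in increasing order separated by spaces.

From /n/ at 4 rightward: 5 /m/ is itself a trigger — this domain ends here.
From /n/ at 4 leftward: 3 /l/ → [+nasal]; 2 /r/ → [+nasal]; bound reached.
From /m/ at 5 rightward: 6 /z/ transparent; 7 /r/ → [+nasal]; 8 /w/ → [+nasal]; bound reached.
From /m/ at 5 leftward: 4 /n/ is itself a trigger — this domain ends here.
Targets with no active source: positions 1 11 stay [-nasal].

2 3 4 5 7 8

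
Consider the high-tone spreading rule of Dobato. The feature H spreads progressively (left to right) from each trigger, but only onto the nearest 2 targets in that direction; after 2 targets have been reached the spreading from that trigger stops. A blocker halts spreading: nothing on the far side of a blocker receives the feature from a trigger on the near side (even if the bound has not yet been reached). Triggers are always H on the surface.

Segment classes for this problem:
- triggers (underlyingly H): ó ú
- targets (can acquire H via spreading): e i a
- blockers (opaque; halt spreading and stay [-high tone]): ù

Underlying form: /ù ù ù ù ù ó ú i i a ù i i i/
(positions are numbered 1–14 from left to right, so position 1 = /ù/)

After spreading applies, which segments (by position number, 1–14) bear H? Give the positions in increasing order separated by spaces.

From /ó/ at 6 rightward: 7 /ú/ is itself a trigger — this domain ends here.
From /ú/ at 7 rightward: 8 /i/ → H; 9 /i/ → H; bound reached.
Targets with no active source: positions 10 12 13 14 stay [-high tone].

6 7 8 9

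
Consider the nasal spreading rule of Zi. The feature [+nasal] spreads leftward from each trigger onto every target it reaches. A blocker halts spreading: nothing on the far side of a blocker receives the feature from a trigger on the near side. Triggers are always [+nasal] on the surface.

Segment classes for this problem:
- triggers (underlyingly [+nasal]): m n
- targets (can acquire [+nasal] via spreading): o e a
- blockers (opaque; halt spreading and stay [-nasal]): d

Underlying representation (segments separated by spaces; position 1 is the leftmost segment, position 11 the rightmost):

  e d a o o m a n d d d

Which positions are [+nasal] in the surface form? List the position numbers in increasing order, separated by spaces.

From /m/ at 6 leftward: 5 /o/ → [+nasal]; 4 /o/ → [+nasal]; 3 /a/ → [+nasal]; 2 /d/ blocks.
From /n/ at 8 leftward: 7 /a/ → [+nasal]; 6 /m/ is itself a trigger — this domain ends here.
Target with no active source: position 1 stays [-nasal].

3 4 5 6 7 8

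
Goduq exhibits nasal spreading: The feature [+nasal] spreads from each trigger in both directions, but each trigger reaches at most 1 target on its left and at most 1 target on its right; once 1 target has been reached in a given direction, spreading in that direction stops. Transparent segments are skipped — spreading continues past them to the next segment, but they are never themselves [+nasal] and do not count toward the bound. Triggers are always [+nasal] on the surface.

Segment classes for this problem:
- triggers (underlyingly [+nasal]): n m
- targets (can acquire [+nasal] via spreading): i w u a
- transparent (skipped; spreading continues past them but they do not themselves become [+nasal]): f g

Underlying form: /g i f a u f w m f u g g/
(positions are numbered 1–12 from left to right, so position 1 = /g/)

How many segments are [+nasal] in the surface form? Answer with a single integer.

From /m/ at 8 rightward: 9 /f/ transparent; 10 /u/ → [+nasal]; bound reached.
From /m/ at 8 leftward: 7 /w/ → [+nasal]; bound reached.
Targets with no active source: positions 2 4 5 stay [-nasal].
[+nasal] positions on the surface: 7 8 10.

3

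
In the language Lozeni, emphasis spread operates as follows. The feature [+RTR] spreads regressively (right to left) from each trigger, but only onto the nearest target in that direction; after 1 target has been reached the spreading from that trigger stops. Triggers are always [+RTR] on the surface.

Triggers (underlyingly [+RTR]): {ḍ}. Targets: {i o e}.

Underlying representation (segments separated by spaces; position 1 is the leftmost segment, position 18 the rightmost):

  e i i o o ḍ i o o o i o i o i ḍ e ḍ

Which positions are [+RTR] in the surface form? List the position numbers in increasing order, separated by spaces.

5 6 15 16 17 18

From /ḍ/ at 6 leftward: 5 /o/ → [+RTR]; bound reached.
From /ḍ/ at 16 leftward: 15 /i/ → [+RTR]; bound reached.
From /ḍ/ at 18 leftward: 17 /e/ → [+RTR]; bound reached.
Targets with no active source: positions 1 2 3 4 7 8 9 10 11 12 13 14 stay [-emphatic].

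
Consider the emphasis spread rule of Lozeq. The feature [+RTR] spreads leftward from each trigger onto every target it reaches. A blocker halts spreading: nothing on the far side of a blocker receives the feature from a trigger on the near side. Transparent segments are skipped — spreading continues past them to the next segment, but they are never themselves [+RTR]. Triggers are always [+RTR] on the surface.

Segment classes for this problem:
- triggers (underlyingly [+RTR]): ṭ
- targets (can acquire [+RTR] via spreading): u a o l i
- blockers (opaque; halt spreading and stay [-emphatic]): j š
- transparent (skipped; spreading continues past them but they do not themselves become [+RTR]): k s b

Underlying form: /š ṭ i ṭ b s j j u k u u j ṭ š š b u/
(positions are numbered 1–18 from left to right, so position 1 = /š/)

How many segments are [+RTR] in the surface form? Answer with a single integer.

4

From /ṭ/ at 2 leftward: 1 /š/ blocks.
From /ṭ/ at 4 leftward: 3 /i/ → [+RTR]; 2 /ṭ/ is itself a trigger — this domain ends here.
From /ṭ/ at 14 leftward: 13 /j/ blocks.
Targets with no active source: positions 9 11 12 18 stay [-emphatic].
[+RTR] positions on the surface: 2 3 4 14.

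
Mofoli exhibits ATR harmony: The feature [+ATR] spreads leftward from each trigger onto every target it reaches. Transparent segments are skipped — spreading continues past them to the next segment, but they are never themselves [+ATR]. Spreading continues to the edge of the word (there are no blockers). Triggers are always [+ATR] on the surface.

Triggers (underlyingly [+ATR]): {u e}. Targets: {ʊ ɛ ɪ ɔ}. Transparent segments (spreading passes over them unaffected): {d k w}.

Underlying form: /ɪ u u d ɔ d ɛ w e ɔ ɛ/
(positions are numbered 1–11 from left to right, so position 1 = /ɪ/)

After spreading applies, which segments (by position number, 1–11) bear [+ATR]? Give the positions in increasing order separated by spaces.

1 2 3 5 7 9

From /u/ at 2 leftward: 1 /ɪ/ → [+ATR]; word edge.
From /u/ at 3 leftward: 2 /u/ is itself a trigger — this domain ends here.
From /e/ at 9 leftward: 8 /w/ transparent; 7 /ɛ/ → [+ATR]; 6 /d/ transparent; 5 /ɔ/ → [+ATR]; 4 /d/ transparent; 3 /u/ is itself a trigger — this domain ends here.
Targets with no active source: positions 10 11 stay [-ATR].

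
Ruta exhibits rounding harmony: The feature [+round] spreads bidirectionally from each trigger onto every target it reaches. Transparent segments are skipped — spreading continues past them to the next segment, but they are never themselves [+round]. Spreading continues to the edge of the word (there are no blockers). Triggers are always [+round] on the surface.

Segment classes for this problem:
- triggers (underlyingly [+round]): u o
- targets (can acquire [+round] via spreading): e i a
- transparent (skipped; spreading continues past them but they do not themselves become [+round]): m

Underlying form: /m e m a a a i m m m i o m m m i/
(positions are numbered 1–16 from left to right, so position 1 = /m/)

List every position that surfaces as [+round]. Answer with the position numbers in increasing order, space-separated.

2 4 5 6 7 11 12 16

From /o/ at 12 rightward: 13 /m/ transparent; 14 /m/ transparent; 15 /m/ transparent; 16 /i/ → [+round]; word edge.
From /o/ at 12 leftward: 11 /i/ → [+round]; 10 /m/ transparent; 9 /m/ transparent; 8 /m/ transparent; 7 /i/ → [+round]; 6 /a/ → [+round]; 5 /a/ → [+round]; 4 /a/ → [+round]; 3 /m/ transparent; 2 /e/ → [+round]; 1 /m/ transparent; word edge.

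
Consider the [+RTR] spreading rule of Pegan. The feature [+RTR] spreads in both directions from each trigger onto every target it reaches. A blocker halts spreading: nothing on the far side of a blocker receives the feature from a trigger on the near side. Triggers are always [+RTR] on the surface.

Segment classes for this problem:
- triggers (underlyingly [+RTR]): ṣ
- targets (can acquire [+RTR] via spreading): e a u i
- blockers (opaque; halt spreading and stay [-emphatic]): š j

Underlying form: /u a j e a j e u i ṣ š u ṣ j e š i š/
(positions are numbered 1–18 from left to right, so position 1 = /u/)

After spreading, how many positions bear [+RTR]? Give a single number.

6

From /ṣ/ at 10 rightward: 11 /š/ blocks.
From /ṣ/ at 10 leftward: 9 /i/ → [+RTR]; 8 /u/ → [+RTR]; 7 /e/ → [+RTR]; 6 /j/ blocks.
From /ṣ/ at 13 rightward: 14 /j/ blocks.
From /ṣ/ at 13 leftward: 12 /u/ → [+RTR]; 11 /š/ blocks.
Targets with no active source: positions 1 2 4 5 15 17 stay [-emphatic].
[+RTR] positions on the surface: 7 8 9 10 12 13.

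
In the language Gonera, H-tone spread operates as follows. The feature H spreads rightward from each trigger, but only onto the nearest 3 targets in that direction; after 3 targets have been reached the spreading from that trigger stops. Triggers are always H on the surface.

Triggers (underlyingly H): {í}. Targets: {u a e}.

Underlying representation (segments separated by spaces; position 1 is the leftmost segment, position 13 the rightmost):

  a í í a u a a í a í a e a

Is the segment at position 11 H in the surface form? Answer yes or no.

From /í/ at 2 rightward: 3 /í/ is itself a trigger — this domain ends here.
From /í/ at 3 rightward: 4 /a/ → H; 5 /u/ → H; 6 /a/ → H; bound reached.
From /í/ at 8 rightward: 9 /a/ → H; 10 /í/ is itself a trigger — this domain ends here.
From /í/ at 10 rightward: 11 /a/ → H; 12 /e/ → H; 13 /a/ → H; bound reached.
Targets with no active source: positions 1 7 stay [-high tone].
H positions on the surface: 2 3 4 5 6 8 9 10 11 12 13.

yes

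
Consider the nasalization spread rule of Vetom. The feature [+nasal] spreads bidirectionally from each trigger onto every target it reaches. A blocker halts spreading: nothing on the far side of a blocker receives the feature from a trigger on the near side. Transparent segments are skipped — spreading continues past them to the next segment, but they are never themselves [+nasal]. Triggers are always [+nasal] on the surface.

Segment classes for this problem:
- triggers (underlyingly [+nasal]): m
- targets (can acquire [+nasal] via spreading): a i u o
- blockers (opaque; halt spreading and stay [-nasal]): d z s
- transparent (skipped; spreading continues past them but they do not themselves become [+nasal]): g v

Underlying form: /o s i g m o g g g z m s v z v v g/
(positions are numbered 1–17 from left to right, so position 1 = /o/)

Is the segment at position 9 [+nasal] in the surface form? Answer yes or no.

From /m/ at 5 rightward: 6 /o/ → [+nasal]; 7 /g/ transparent; 8 /g/ transparent; 9 /g/ transparent; 10 /z/ blocks.
From /m/ at 5 leftward: 4 /g/ transparent; 3 /i/ → [+nasal]; 2 /s/ blocks.
From /m/ at 11 rightward: 12 /s/ blocks.
From /m/ at 11 leftward: 10 /z/ blocks.
Target with no active source: position 1 stays [-nasal].
[+nasal] positions on the surface: 3 5 6 11.

no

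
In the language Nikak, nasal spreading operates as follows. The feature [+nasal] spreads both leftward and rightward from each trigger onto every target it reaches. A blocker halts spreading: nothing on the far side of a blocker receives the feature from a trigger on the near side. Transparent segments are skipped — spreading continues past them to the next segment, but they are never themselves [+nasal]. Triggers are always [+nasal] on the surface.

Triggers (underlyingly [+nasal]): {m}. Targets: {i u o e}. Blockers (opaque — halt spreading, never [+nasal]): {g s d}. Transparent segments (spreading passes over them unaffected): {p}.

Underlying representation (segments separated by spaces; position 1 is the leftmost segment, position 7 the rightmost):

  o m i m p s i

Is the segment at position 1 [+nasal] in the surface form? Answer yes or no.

yes

From /m/ at 2 rightward: 3 /i/ → [+nasal]; 4 /m/ is itself a trigger — this domain ends here.
From /m/ at 2 leftward: 1 /o/ → [+nasal]; word edge.
From /m/ at 4 rightward: 5 /p/ transparent; 6 /s/ blocks.
From /m/ at 4 leftward: 3 /i/ → [+nasal]; 2 /m/ is itself a trigger — this domain ends here.
Target with no active source: position 7 stays [-nasal].
[+nasal] positions on the surface: 1 2 3 4.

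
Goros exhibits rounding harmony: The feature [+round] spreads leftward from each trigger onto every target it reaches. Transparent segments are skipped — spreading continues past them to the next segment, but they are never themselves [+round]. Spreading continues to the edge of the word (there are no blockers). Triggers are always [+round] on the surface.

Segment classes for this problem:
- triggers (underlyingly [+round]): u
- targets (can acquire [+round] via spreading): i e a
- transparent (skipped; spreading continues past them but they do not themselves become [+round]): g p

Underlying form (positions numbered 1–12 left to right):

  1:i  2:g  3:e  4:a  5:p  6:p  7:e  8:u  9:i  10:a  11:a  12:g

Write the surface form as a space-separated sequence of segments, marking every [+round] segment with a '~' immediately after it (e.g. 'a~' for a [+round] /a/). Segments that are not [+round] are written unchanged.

i~ g e~ a~ p p e~ u~ i a a g

From /u/ at 8 leftward: 7 /e/ → [+round]; 6 /p/ transparent; 5 /p/ transparent; 4 /a/ → [+round]; 3 /e/ → [+round]; 2 /g/ transparent; 1 /i/ → [+round]; word edge.
Targets with no active source: positions 9 10 11 stay [-round].
[+round] positions on the surface: 1 3 4 7 8.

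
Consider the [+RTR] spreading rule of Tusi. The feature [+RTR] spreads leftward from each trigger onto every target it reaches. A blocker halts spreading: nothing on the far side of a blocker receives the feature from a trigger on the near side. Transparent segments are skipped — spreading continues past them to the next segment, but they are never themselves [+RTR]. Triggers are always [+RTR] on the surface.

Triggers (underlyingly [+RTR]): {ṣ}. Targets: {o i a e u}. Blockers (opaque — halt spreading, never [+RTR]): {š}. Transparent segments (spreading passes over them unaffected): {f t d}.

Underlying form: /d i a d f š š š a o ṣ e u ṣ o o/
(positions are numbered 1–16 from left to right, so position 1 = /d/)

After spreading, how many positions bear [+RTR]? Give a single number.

6

From /ṣ/ at 11 leftward: 10 /o/ → [+RTR]; 9 /a/ → [+RTR]; 8 /š/ blocks.
From /ṣ/ at 14 leftward: 13 /u/ → [+RTR]; 12 /e/ → [+RTR]; 11 /ṣ/ is itself a trigger — this domain ends here.
Targets with no active source: positions 2 3 15 16 stay [-emphatic].
[+RTR] positions on the surface: 9 10 11 12 13 14.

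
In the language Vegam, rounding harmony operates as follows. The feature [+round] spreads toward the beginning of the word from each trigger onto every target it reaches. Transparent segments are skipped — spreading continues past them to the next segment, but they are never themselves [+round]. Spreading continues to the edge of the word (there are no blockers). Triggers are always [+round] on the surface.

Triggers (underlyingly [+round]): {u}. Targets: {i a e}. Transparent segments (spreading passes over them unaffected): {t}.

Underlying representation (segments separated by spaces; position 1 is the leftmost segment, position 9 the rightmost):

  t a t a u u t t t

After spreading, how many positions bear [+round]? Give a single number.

4

From /u/ at 5 leftward: 4 /a/ → [+round]; 3 /t/ transparent; 2 /a/ → [+round]; 1 /t/ transparent; word edge.
From /u/ at 6 leftward: 5 /u/ is itself a trigger — this domain ends here.
[+round] positions on the surface: 2 4 5 6.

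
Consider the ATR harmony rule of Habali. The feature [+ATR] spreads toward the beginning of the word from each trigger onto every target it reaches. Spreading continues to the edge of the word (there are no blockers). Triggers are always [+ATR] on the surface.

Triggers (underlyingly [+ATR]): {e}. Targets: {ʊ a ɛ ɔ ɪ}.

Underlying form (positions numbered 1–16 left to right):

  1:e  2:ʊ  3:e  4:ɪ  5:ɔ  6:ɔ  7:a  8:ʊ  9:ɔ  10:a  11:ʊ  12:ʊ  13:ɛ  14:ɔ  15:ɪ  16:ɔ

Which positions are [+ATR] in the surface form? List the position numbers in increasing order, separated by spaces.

1 2 3

From /e/ at 1 leftward: word edge.
From /e/ at 3 leftward: 2 /ʊ/ → [+ATR]; 1 /e/ is itself a trigger — this domain ends here.
Targets with no active source: positions 4 5 6 7 8 9 10 11 12 13 14 15 16 stay [-ATR].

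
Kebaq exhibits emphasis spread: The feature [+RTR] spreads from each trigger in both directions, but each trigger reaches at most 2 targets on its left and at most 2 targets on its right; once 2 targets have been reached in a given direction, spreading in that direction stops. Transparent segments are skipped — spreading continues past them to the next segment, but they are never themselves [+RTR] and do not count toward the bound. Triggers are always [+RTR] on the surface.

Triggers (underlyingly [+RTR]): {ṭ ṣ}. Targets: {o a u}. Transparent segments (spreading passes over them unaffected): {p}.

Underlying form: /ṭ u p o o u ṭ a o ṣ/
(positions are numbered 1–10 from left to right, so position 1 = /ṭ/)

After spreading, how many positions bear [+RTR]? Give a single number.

9

From /ṭ/ at 1 rightward: 2 /u/ → [+RTR]; 3 /p/ transparent; 4 /o/ → [+RTR]; bound reached.
From /ṭ/ at 1 leftward: word edge.
From /ṭ/ at 7 rightward: 8 /a/ → [+RTR]; 9 /o/ → [+RTR]; bound reached.
From /ṭ/ at 7 leftward: 6 /u/ → [+RTR]; 5 /o/ → [+RTR]; bound reached.
From /ṣ/ at 10 rightward: word edge.
From /ṣ/ at 10 leftward: 9 /o/ → [+RTR]; 8 /a/ → [+RTR]; bound reached.
[+RTR] positions on the surface: 1 2 4 5 6 7 8 9 10.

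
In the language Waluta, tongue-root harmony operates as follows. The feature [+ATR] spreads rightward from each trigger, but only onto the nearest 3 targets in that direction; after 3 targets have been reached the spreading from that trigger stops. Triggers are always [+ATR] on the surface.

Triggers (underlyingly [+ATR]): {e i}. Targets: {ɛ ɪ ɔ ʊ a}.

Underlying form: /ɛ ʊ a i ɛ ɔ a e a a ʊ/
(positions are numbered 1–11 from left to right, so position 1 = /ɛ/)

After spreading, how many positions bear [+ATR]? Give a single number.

8

From /i/ at 4 rightward: 5 /ɛ/ → [+ATR]; 6 /ɔ/ → [+ATR]; 7 /a/ → [+ATR]; bound reached.
From /e/ at 8 rightward: 9 /a/ → [+ATR]; 10 /a/ → [+ATR]; 11 /ʊ/ → [+ATR]; bound reached.
Targets with no active source: positions 1 2 3 stay [-ATR].
[+ATR] positions on the surface: 4 5 6 7 8 9 10 11.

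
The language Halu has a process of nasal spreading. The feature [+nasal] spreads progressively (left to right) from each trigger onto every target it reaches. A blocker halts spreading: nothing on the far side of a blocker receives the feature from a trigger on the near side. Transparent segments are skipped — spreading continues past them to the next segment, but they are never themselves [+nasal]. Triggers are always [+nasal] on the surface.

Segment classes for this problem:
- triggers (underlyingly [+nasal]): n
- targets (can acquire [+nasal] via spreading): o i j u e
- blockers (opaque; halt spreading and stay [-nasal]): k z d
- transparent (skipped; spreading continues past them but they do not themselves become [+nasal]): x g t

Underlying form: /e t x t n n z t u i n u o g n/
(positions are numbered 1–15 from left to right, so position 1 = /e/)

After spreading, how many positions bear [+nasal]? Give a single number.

6

From /n/ at 5 rightward: 6 /n/ is itself a trigger — this domain ends here.
From /n/ at 6 rightward: 7 /z/ blocks.
From /n/ at 11 rightward: 12 /u/ → [+nasal]; 13 /o/ → [+nasal]; 14 /g/ transparent; 15 /n/ is itself a trigger — this domain ends here.
From /n/ at 15 rightward: word edge.
Targets with no active source: positions 1 9 10 stay [-nasal].
[+nasal] positions on the surface: 5 6 11 12 13 15.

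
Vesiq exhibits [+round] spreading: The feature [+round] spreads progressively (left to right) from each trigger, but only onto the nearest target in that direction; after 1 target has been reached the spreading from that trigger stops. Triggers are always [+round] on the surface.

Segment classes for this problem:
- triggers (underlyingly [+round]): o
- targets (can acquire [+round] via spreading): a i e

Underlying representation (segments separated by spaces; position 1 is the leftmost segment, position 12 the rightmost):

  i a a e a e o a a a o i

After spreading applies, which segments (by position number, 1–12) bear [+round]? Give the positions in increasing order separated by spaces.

From /o/ at 7 rightward: 8 /a/ → [+round]; bound reached.
From /o/ at 11 rightward: 12 /i/ → [+round]; bound reached.
Targets with no active source: positions 1 2 3 4 5 6 9 10 stay [-round].

7 8 11 12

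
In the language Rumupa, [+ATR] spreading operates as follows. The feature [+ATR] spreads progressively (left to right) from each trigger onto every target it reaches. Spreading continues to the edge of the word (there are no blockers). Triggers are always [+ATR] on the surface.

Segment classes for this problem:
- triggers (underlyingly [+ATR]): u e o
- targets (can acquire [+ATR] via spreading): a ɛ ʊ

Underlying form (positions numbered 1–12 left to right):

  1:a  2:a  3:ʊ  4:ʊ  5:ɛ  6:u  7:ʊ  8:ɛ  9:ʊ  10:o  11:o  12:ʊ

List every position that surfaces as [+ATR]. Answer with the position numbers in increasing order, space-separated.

From /u/ at 6 rightward: 7 /ʊ/ → [+ATR]; 8 /ɛ/ → [+ATR]; 9 /ʊ/ → [+ATR]; 10 /o/ is itself a trigger — this domain ends here.
From /o/ at 10 rightward: 11 /o/ is itself a trigger — this domain ends here.
From /o/ at 11 rightward: 12 /ʊ/ → [+ATR]; word edge.
Targets with no active source: positions 1 2 3 4 5 stay [-ATR].

6 7 8 9 10 11 12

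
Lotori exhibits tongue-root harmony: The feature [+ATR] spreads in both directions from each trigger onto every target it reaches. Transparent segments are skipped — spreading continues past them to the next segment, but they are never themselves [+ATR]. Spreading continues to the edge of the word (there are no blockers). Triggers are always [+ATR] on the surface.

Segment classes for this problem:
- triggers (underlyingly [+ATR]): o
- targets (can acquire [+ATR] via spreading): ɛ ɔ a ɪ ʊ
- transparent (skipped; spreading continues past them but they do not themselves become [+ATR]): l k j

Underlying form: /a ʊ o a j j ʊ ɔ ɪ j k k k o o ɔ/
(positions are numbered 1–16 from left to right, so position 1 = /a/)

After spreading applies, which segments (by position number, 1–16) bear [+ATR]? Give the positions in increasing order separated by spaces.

1 2 3 4 7 8 9 14 15 16

From /o/ at 3 rightward: 4 /a/ → [+ATR]; 5 /j/ transparent; 6 /j/ transparent; 7 /ʊ/ → [+ATR]; 8 /ɔ/ → [+ATR]; 9 /ɪ/ → [+ATR]; 10 /j/ transparent; 11 /k/ transparent; 12 /k/ transparent; 13 /k/ transparent; 14 /o/ is itself a trigger — this domain ends here.
From /o/ at 3 leftward: 2 /ʊ/ → [+ATR]; 1 /a/ → [+ATR]; word edge.
From /o/ at 14 rightward: 15 /o/ is itself a trigger — this domain ends here.
From /o/ at 14 leftward: 13 /k/ transparent; 12 /k/ transparent; 11 /k/ transparent; 10 /j/ transparent; 9 /ɪ/ → [+ATR]; 8 /ɔ/ → [+ATR]; 7 /ʊ/ → [+ATR]; 6 /j/ transparent; 5 /j/ transparent; 4 /a/ → [+ATR]; 3 /o/ is itself a trigger — this domain ends here.
From /o/ at 15 rightward: 16 /ɔ/ → [+ATR]; word edge.
From /o/ at 15 leftward: 14 /o/ is itself a trigger — this domain ends here.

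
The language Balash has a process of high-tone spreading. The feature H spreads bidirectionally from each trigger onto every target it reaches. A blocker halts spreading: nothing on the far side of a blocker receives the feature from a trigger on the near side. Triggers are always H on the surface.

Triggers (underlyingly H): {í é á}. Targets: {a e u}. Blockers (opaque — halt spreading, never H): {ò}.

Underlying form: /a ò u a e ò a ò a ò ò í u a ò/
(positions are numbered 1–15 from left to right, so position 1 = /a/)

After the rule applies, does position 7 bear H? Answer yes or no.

no

From /í/ at 12 rightward: 13 /u/ → H; 14 /a/ → H; 15 /ò/ blocks.
From /í/ at 12 leftward: 11 /ò/ blocks.
Targets with no active source: positions 1 3 4 5 7 9 stay [-high tone].
H positions on the surface: 12 13 14.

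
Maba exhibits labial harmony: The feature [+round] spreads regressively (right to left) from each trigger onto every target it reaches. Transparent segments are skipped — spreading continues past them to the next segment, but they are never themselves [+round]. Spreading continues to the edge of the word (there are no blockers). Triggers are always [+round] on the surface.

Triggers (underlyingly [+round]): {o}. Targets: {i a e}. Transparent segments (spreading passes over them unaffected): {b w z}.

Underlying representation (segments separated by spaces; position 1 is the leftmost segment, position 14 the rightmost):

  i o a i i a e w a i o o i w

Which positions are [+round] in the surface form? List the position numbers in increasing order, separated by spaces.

From /o/ at 2 leftward: 1 /i/ → [+round]; word edge.
From /o/ at 11 leftward: 10 /i/ → [+round]; 9 /a/ → [+round]; 8 /w/ transparent; 7 /e/ → [+round]; 6 /a/ → [+round]; 5 /i/ → [+round]; 4 /i/ → [+round]; 3 /a/ → [+round]; 2 /o/ is itself a trigger — this domain ends here.
From /o/ at 12 leftward: 11 /o/ is itself a trigger — this domain ends here.
Target with no active source: position 13 stays [-round].

1 2 3 4 5 6 7 9 10 11 12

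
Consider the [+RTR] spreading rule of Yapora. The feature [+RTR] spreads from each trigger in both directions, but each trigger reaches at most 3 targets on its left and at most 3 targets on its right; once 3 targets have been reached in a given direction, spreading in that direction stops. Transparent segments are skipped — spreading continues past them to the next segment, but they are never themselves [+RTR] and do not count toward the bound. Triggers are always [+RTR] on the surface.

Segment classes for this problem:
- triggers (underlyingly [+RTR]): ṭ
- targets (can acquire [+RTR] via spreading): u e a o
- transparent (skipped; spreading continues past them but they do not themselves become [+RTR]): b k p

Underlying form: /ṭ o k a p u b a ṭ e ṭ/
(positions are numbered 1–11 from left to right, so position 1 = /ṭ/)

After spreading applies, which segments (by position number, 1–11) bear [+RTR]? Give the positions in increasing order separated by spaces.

From /ṭ/ at 1 rightward: 2 /o/ → [+RTR]; 3 /k/ transparent; 4 /a/ → [+RTR]; 5 /p/ transparent; 6 /u/ → [+RTR]; bound reached.
From /ṭ/ at 1 leftward: word edge.
From /ṭ/ at 9 rightward: 10 /e/ → [+RTR]; 11 /ṭ/ is itself a trigger — this domain ends here.
From /ṭ/ at 9 leftward: 8 /a/ → [+RTR]; 7 /b/ transparent; 6 /u/ → [+RTR]; 5 /p/ transparent; 4 /a/ → [+RTR]; bound reached.
From /ṭ/ at 11 rightward: word edge.
From /ṭ/ at 11 leftward: 10 /e/ → [+RTR]; 9 /ṭ/ is itself a trigger — this domain ends here.

1 2 4 6 8 9 10 11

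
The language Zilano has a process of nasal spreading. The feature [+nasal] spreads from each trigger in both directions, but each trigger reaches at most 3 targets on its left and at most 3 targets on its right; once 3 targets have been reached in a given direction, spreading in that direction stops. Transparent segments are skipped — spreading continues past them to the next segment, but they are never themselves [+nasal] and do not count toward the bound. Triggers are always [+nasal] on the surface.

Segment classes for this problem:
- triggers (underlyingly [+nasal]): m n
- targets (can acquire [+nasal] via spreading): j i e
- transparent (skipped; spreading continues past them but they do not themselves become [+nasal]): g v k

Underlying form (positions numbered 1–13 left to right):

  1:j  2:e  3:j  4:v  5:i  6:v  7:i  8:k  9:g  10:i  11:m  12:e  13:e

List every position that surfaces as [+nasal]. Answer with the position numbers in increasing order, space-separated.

5 7 10 11 12 13

From /m/ at 11 rightward: 12 /e/ → [+nasal]; 13 /e/ → [+nasal]; word edge.
From /m/ at 11 leftward: 10 /i/ → [+nasal]; 9 /g/ transparent; 8 /k/ transparent; 7 /i/ → [+nasal]; 6 /v/ transparent; 5 /i/ → [+nasal]; bound reached.
Targets with no active source: positions 1 2 3 stay [-nasal].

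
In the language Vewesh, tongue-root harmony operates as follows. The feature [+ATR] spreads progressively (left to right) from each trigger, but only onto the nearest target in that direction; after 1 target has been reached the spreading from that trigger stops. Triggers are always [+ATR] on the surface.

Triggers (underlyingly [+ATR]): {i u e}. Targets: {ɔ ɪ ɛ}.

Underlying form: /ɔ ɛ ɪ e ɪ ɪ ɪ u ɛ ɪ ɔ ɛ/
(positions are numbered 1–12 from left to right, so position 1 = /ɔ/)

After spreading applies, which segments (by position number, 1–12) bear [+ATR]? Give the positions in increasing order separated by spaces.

4 5 8 9

From /e/ at 4 rightward: 5 /ɪ/ → [+ATR]; bound reached.
From /u/ at 8 rightward: 9 /ɛ/ → [+ATR]; bound reached.
Targets with no active source: positions 1 2 3 6 7 10 11 12 stay [-ATR].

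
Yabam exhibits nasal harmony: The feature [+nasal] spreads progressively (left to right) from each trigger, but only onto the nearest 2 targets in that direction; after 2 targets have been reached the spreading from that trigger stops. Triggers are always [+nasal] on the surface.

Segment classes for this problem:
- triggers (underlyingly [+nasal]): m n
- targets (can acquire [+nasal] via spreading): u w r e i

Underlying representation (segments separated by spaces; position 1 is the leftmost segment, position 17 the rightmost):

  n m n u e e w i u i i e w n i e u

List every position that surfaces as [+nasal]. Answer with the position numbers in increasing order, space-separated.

From /n/ at 1 rightward: 2 /m/ is itself a trigger — this domain ends here.
From /m/ at 2 rightward: 3 /n/ is itself a trigger — this domain ends here.
From /n/ at 3 rightward: 4 /u/ → [+nasal]; 5 /e/ → [+nasal]; bound reached.
From /n/ at 14 rightward: 15 /i/ → [+nasal]; 16 /e/ → [+nasal]; bound reached.
Targets with no active source: positions 6 7 8 9 10 11 12 13 17 stay [-nasal].

1 2 3 4 5 14 15 16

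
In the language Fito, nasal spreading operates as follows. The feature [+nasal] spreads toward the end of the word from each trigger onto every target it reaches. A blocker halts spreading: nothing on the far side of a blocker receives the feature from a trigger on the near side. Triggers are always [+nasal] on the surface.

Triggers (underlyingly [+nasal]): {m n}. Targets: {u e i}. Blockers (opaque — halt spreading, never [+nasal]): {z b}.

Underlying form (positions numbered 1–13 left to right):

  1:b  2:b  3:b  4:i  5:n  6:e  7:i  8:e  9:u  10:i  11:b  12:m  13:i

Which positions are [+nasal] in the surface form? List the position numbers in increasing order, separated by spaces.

5 6 7 8 9 10 12 13

From /n/ at 5 rightward: 6 /e/ → [+nasal]; 7 /i/ → [+nasal]; 8 /e/ → [+nasal]; 9 /u/ → [+nasal]; 10 /i/ → [+nasal]; 11 /b/ blocks.
From /m/ at 12 rightward: 13 /i/ → [+nasal]; word edge.
Target with no active source: position 4 stays [-nasal].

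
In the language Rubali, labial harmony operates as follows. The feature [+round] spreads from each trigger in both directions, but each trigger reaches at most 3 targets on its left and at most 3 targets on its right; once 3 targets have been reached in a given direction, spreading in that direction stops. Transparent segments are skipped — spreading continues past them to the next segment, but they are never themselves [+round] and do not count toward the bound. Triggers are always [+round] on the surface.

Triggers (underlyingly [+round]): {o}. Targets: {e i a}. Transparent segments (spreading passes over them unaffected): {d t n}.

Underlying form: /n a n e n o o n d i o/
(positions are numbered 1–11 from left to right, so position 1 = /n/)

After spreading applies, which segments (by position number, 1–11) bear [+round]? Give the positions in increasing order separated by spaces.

2 4 6 7 10 11

From /o/ at 6 rightward: 7 /o/ is itself a trigger — this domain ends here.
From /o/ at 6 leftward: 5 /n/ transparent; 4 /e/ → [+round]; 3 /n/ transparent; 2 /a/ → [+round]; 1 /n/ transparent; word edge.
From /o/ at 7 rightward: 8 /n/ transparent; 9 /d/ transparent; 10 /i/ → [+round]; 11 /o/ is itself a trigger — this domain ends here.
From /o/ at 7 leftward: 6 /o/ is itself a trigger — this domain ends here.
From /o/ at 11 rightward: word edge.
From /o/ at 11 leftward: 10 /i/ → [+round]; 9 /d/ transparent; 8 /n/ transparent; 7 /o/ is itself a trigger — this domain ends here.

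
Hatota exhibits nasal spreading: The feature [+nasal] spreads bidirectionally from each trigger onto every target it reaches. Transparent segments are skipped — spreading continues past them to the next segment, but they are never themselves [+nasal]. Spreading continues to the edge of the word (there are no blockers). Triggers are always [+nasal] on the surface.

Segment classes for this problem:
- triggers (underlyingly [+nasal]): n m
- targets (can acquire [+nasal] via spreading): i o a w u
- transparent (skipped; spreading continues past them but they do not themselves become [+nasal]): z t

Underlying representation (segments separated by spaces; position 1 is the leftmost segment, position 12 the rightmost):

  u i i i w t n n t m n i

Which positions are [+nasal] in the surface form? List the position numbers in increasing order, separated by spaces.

From /n/ at 7 rightward: 8 /n/ is itself a trigger — this domain ends here.
From /n/ at 7 leftward: 6 /t/ transparent; 5 /w/ → [+nasal]; 4 /i/ → [+nasal]; 3 /i/ → [+nasal]; 2 /i/ → [+nasal]; 1 /u/ → [+nasal]; word edge.
From /n/ at 8 rightward: 9 /t/ transparent; 10 /m/ is itself a trigger — this domain ends here.
From /n/ at 8 leftward: 7 /n/ is itself a trigger — this domain ends here.
From /m/ at 10 rightward: 11 /n/ is itself a trigger — this domain ends here.
From /m/ at 10 leftward: 9 /t/ transparent; 8 /n/ is itself a trigger — this domain ends here.
From /n/ at 11 rightward: 12 /i/ → [+nasal]; word edge.
From /n/ at 11 leftward: 10 /m/ is itself a trigger — this domain ends here.

1 2 3 4 5 7 8 10 11 12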